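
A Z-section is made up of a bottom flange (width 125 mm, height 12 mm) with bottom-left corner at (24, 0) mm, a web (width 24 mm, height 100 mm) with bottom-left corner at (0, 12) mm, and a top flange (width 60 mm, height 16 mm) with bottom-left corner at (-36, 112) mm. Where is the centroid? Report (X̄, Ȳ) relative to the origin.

bottom flange: A = 125 × 12 = 1500.00, centroid at (86.50, 6.00).
web: A = 24 × 100 = 2400.00, centroid at (12.00, 62.00).
top flange: A = 60 × 16 = 960.00, centroid at (-6.00, 120.00).
ΣA = 4860.00 mm²
ΣAX̄ = (1500.00)(86.50) + (2400.00)(12.00) + (960.00)(-6.00) = 152790.00 mm³
ΣAȲ = (1500.00)(6.00) + (2400.00)(62.00) + (960.00)(120.00) = 273000.00 mm³
X̄ = 152790.00 / 4860.00 = 31.44 mm
Ȳ = 273000.00 / 4860.00 = 56.17 mm

X̄ = 31.44 mm, Ȳ = 56.17 mm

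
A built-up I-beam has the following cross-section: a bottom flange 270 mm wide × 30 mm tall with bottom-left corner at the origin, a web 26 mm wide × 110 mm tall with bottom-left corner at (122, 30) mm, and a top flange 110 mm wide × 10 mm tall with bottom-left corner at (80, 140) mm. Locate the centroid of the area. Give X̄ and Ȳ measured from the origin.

X̄ = 135.00 mm, Ȳ = 43.46 mm

bottom flange: A = 270 × 30 = 8100.00, centroid at (135.00, 15.00).
web: A = 26 × 110 = 2860.00, centroid at (135.00, 85.00).
top flange: A = 110 × 10 = 1100.00, centroid at (135.00, 145.00).
ΣA = 12060.00 mm²
ΣAX̄ = (8100.00)(135.00) + (2860.00)(135.00) + (1100.00)(135.00) = 1628100.00 mm³
ΣAȲ = (8100.00)(15.00) + (2860.00)(85.00) + (1100.00)(145.00) = 524100.00 mm³
X̄ = 1628100.00 / 12060.00 = 135.00 mm
Ȳ = 524100.00 / 12060.00 = 43.46 mm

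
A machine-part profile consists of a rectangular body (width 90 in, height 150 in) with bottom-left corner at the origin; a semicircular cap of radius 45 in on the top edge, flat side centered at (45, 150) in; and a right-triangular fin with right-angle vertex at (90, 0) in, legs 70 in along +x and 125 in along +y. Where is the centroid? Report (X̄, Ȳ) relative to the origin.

rectangular body: A = 90 × 150 = 13500.00, centroid at (45.00, 75.00).
semicircular top: A = ½π·45² = 3180.86, centroid at (45.00, 169.10).
triangular fin: A = ½·70·125 = 4375.00, centroid at (113.33, 41.67).
ΣA = 21055.86 in², ΣAX̄ = 1246472.15 in³, ΣAȲ = 1732671.05 in³.
X̄ = 1246472.15/21055.86 = 59.20 in; Ȳ = 1732671.05/21055.86 = 82.29 in.

X̄ = 59.20 in, Ȳ = 82.29 in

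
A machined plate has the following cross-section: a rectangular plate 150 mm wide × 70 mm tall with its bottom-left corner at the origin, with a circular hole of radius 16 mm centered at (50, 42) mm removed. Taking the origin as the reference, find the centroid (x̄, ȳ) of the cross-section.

x̄ = 77.07 mm, ȳ = 34.42 mm

plate: A = 150 × 70 = 10500.00, centroid at (75.00, 35.00).
hole: A = −π·16² = -804.25, centroid at (50.00, 42.00).
ΣA = 9695.75 mm², ΣAx̄ = 747287.61 mm³, ΣAȳ = 333721.60 mm³.
x̄ = 747287.61/9695.75 = 77.07 mm; ȳ = 333721.60/9695.75 = 34.42 mm.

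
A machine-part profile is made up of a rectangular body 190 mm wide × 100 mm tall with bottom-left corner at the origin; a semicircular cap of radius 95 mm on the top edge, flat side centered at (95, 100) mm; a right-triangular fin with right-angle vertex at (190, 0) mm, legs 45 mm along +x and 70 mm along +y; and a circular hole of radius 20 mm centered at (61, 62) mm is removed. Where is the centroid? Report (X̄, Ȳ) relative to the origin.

rectangular body: A = 190 × 100 = 19000.00, centroid at (95.00, 50.00).
semicircular top: A = ½π·95² = 14176.44, centroid at (95.00, 140.32).
triangular fin: A = ½·45·70 = 1575.00, centroid at (205.00, 23.33).
hole: A = −π·20² = -1256.64, centroid at (61.00, 62.00).
ΣA = 33494.80 mm², ΣAX̄ = 3397981.64 mm³, ΣAȲ = 2898065.52 mm³.
X̄ = 3397981.64/33494.80 = 101.45 mm; Ȳ = 2898065.52/33494.80 = 86.52 mm.

X̄ = 101.45 mm, Ȳ = 86.52 mm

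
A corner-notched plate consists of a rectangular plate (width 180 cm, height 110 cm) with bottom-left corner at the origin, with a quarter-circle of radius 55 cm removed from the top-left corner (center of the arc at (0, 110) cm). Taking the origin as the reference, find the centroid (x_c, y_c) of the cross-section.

Part | A | x̄ᵢ | ȳᵢ | A·x̄ᵢ | A·ȳᵢ
plate | 19800.00 | 90.00 | 55.00 | 1782000.00 | 1089000.00
removed quarter-circle | -2375.83 | 23.34 | 86.66 | -55458.33 | -205882.91
Σ | 17424.17 |  |  | 1726541.67 | 883117.09
x_c = 1726541.67 / 17424.17 = 99.09 cm
y_c = 883117.09 / 17424.17 = 50.68 cm

x_c = 99.09 cm, y_c = 50.68 cm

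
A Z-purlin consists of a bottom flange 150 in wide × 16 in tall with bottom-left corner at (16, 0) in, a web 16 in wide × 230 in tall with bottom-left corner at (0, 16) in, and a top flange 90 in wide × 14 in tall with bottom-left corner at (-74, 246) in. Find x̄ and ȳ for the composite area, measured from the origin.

x̄ = 28.79 in, ȳ = 111.72 in

Part | A | x̄ᵢ | ȳᵢ | A·x̄ᵢ | A·ȳᵢ
bottom flange | 2400.00 | 91.00 | 8.00 | 218400.00 | 19200.00
web | 3680.00 | 8.00 | 131.00 | 29440.00 | 482080.00
top flange | 1260.00 | -29.00 | 253.00 | -36540.00 | 318780.00
Σ | 7340.00 |  |  | 211300.00 | 820060.00
x̄ = 211300.00 / 7340.00 = 28.79 in
ȳ = 820060.00 / 7340.00 = 111.72 in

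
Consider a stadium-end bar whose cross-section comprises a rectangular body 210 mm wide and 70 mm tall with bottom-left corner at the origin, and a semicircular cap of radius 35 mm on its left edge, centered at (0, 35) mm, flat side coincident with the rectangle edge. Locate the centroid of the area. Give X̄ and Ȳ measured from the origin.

X̄ = 91.13 mm, Ȳ = 35.00 mm

Part | A | x̄ᵢ | ȳᵢ | A·x̄ᵢ | A·ȳᵢ
rectangular body | 14700.00 | 105.00 | 35.00 | 1543500.00 | 514500.00
semicircular end | 1924.23 | -14.85 | 35.00 | -28583.33 | 67347.89
Σ | 16624.23 |  |  | 1514916.67 | 581847.89
X̄ = 1514916.67 / 16624.23 = 91.13 mm
Ȳ = 581847.89 / 16624.23 = 35.00 mm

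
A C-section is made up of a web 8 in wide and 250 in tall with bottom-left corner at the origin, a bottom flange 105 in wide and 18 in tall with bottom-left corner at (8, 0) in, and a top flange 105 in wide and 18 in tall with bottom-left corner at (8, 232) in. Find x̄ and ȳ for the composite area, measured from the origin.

web: A = 8 × 250 = 2000.00, centroid at (4.00, 125.00).
bottom flange: A = 105 × 18 = 1890.00, centroid at (60.50, 9.00).
top flange: A = 105 × 18 = 1890.00, centroid at (60.50, 241.00).
ΣA = 5780.00 in²
ΣAx̄ = (2000.00)(4.00) + (1890.00)(60.50) + (1890.00)(60.50) = 236690.00 in³
ΣAȳ = (2000.00)(125.00) + (1890.00)(9.00) + (1890.00)(241.00) = 722500.00 in³
x̄ = 236690.00 / 5780.00 = 40.95 in
ȳ = 722500.00 / 5780.00 = 125.00 in

x̄ = 40.95 in, ȳ = 125.00 in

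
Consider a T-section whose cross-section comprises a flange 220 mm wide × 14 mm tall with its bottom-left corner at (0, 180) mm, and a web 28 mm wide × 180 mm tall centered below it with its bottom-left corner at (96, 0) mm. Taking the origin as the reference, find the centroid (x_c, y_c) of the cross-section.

web: A = 28 × 180 = 5040.00, centroid at (110.00, 90.00).
flange: A = 220 × 14 = 3080.00, centroid at (110.00, 187.00).
ΣA = 8120.00 mm², ΣAx_c = 893200.00 mm³, ΣAy_c = 1029560.00 mm³.
x_c = 893200.00/8120.00 = 110.00 mm; y_c = 1029560.00/8120.00 = 126.79 mm.

x_c = 110.00 mm, y_c = 126.79 mm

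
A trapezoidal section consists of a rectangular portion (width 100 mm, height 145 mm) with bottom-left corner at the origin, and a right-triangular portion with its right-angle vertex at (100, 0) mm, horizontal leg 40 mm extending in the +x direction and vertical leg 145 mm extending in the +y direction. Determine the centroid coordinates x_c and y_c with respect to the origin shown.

rectangular portion: A = 100 × 145 = 14500.00, centroid at (50.00, 72.50).
triangular portion: A = ½·40·145 = 2900.00, centroid at (113.33, 48.33).
ΣA = 17400.00 mm², ΣAx_c = 1053666.67 mm³, ΣAy_c = 1191416.67 mm³.
x_c = 1053666.67/17400.00 = 60.56 mm; y_c = 1191416.67/17400.00 = 68.47 mm.

x_c = 60.56 mm, y_c = 68.47 mm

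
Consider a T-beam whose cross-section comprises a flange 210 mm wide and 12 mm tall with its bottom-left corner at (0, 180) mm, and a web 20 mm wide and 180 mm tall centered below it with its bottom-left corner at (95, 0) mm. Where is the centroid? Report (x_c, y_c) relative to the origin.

x_c = 105.00 mm, y_c = 129.53 mm

web: A = 20 × 180 = 3600.00, centroid at (105.00, 90.00).
flange: A = 210 × 12 = 2520.00, centroid at (105.00, 186.00).
ΣA = 6120.00 mm², ΣAx_c = 642600.00 mm³, ΣAy_c = 792720.00 mm³.
x_c = 642600.00/6120.00 = 105.00 mm; y_c = 792720.00/6120.00 = 129.53 mm.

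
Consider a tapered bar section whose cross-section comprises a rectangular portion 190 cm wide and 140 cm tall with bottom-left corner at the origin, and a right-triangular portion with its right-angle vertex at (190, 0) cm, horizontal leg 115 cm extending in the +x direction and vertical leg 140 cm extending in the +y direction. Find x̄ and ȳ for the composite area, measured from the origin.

rectangular portion: A = 190 × 140 = 26600.00, centroid at (95.00, 70.00).
triangular portion: A = ½·115·140 = 8050.00, centroid at (228.33, 46.67).
ΣA = 34650.00 cm², ΣAx̄ = 4365083.33 cm³, ΣAȳ = 2237666.67 cm³.
x̄ = 4365083.33/34650.00 = 125.98 cm; ȳ = 2237666.67/34650.00 = 64.58 cm.

x̄ = 125.98 cm, ȳ = 64.58 cm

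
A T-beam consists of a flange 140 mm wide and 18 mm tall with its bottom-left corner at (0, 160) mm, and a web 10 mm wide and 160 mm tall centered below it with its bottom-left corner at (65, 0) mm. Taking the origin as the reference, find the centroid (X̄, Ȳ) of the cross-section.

X̄ = 70.00 mm, Ȳ = 134.44 mm

web: A = 10 × 160 = 1600.00, centroid at (70.00, 80.00).
flange: A = 140 × 18 = 2520.00, centroid at (70.00, 169.00).
ΣA = 4120.00 mm², ΣAX̄ = 288400.00 mm³, ΣAȲ = 553880.00 mm³.
X̄ = 288400.00/4120.00 = 70.00 mm; Ȳ = 553880.00/4120.00 = 134.44 mm.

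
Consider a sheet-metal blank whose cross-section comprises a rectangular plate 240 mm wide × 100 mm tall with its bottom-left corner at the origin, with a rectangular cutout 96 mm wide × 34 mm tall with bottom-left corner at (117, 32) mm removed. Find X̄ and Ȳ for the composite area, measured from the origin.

X̄ = 112.92 mm, Ȳ = 50.16 mm

Part | A | x̄ᵢ | ȳᵢ | A·x̄ᵢ | A·ȳᵢ
plate | 24000.00 | 120.00 | 50.00 | 2880000.00 | 1200000.00
hole | -3264.00 | 165.00 | 49.00 | -538560.00 | -159936.00
Σ | 20736.00 |  |  | 2341440.00 | 1040064.00
X̄ = 2341440.00 / 20736.00 = 112.92 mm
Ȳ = 1040064.00 / 20736.00 = 50.16 mm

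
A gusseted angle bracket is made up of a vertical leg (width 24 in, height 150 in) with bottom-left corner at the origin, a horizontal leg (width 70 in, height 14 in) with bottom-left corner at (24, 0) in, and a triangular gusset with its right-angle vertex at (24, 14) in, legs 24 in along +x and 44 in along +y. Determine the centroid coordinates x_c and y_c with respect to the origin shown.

x_c = 23.08 in, y_c = 57.16 in

Part | A | x̄ᵢ | ȳᵢ | A·x̄ᵢ | A·ȳᵢ
vertical leg | 3600.00 | 12.00 | 75.00 | 43200.00 | 270000.00
horizontal leg | 980.00 | 59.00 | 7.00 | 57820.00 | 6860.00
gusset | 528.00 | 32.00 | 28.67 | 16896.00 | 15136.00
Σ | 5108.00 |  |  | 117916.00 | 291996.00
x_c = 117916.00 / 5108.00 = 23.08 in
y_c = 291996.00 / 5108.00 = 57.16 in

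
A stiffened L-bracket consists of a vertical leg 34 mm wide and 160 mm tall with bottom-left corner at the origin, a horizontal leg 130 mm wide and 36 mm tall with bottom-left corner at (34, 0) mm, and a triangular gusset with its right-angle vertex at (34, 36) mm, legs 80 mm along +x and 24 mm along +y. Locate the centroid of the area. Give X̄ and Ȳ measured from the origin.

vertical leg: A = 34 × 160 = 5440.00, centroid at (17.00, 80.00).
horizontal leg: A = 130 × 36 = 4680.00, centroid at (99.00, 18.00).
gusset: A = ½·80·24 = 960.00, centroid at (60.67, 44.00).
ΣA = 11080.00 mm², ΣAX̄ = 614040.00 mm³, ΣAȲ = 561680.00 mm³.
X̄ = 614040.00/11080.00 = 55.42 mm; Ȳ = 561680.00/11080.00 = 50.69 mm.

X̄ = 55.42 mm, Ȳ = 50.69 mm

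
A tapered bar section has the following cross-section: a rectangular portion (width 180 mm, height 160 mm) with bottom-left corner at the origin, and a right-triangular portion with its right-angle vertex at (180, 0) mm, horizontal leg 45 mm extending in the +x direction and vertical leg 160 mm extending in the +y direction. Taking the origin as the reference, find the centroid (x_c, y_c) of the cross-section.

Part | A | x̄ᵢ | ȳᵢ | A·x̄ᵢ | A·ȳᵢ
rectangular portion | 28800.00 | 90.00 | 80.00 | 2592000.00 | 2304000.00
triangular portion | 3600.00 | 195.00 | 53.33 | 702000.00 | 192000.00
Σ | 32400.00 |  |  | 3294000.00 | 2496000.00
x_c = 3294000.00 / 32400.00 = 101.67 mm
y_c = 2496000.00 / 32400.00 = 77.04 mm

x_c = 101.67 mm, y_c = 77.04 mm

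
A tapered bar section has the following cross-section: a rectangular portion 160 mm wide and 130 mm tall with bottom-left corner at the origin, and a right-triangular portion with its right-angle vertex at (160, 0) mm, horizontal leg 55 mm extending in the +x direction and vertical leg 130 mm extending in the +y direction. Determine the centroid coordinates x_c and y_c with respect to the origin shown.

rectangular portion: A = 160 × 130 = 20800.00, centroid at (80.00, 65.00).
triangular portion: A = ½·55·130 = 3575.00, centroid at (178.33, 43.33).
ΣA = 24375.00 mm²
ΣAx_c = (20800.00)(80.00) + (3575.00)(178.33) = 2301541.67 mm³
ΣAy_c = (20800.00)(65.00) + (3575.00)(43.33) = 1506916.67 mm³
x_c = 2301541.67 / 24375.00 = 94.42 mm
y_c = 1506916.67 / 24375.00 = 61.82 mm

x_c = 94.42 mm, y_c = 61.82 mm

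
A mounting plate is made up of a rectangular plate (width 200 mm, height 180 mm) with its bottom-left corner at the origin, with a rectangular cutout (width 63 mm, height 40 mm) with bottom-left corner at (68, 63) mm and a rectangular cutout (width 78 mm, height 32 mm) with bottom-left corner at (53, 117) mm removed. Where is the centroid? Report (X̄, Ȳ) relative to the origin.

Part | A | x̄ᵢ | ȳᵢ | A·x̄ᵢ | A·ȳᵢ
plate | 36000.00 | 100.00 | 90.00 | 3600000.00 | 3240000.00
hole 1 | -2520.00 | 99.50 | 83.00 | -250740.00 | -209160.00
hole 2 | -2496.00 | 92.00 | 133.00 | -229632.00 | -331968.00
Σ | 30984.00 |  |  | 3119628.00 | 2698872.00
X̄ = 3119628.00 / 30984.00 = 100.69 mm
Ȳ = 2698872.00 / 30984.00 = 87.11 mm

X̄ = 100.69 mm, Ȳ = 87.11 mm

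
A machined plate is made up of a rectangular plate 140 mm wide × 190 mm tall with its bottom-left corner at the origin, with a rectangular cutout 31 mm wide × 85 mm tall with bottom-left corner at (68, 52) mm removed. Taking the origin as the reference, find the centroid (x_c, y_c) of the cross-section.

plate: A = 140 × 190 = 26600.00, centroid at (70.00, 95.00).
hole: A = −(31 × 85) = -2635.00, centroid at (83.50, 94.50).
ΣA = 23965.00 mm², ΣAx_c = 1641977.50 mm³, ΣAy_c = 2277992.50 mm³.
x_c = 1641977.50/23965.00 = 68.52 mm; y_c = 2277992.50/23965.00 = 95.05 mm.

x_c = 68.52 mm, y_c = 95.05 mm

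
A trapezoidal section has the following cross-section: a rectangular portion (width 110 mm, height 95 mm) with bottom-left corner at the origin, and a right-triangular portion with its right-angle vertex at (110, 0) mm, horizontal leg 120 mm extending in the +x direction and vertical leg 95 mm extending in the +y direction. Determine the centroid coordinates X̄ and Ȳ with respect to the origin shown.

X̄ = 88.53 mm, Ȳ = 41.91 mm

rectangular portion: A = 110 × 95 = 10450.00, centroid at (55.00, 47.50).
triangular portion: A = ½·120·95 = 5700.00, centroid at (150.00, 31.67).
ΣA = 16150.00 mm², ΣAX̄ = 1429750.00 mm³, ΣAȲ = 676875.00 mm³.
X̄ = 1429750.00/16150.00 = 88.53 mm; Ȳ = 676875.00/16150.00 = 41.91 mm.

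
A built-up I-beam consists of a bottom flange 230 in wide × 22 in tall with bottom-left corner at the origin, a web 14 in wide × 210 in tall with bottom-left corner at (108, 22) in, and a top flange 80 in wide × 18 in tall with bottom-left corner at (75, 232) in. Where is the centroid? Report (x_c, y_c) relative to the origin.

x_c = 115.00 in, y_c = 82.21 in

bottom flange: A = 230 × 22 = 5060.00, centroid at (115.00, 11.00).
web: A = 14 × 210 = 2940.00, centroid at (115.00, 127.00).
top flange: A = 80 × 18 = 1440.00, centroid at (115.00, 241.00).
ΣA = 9440.00 in²
ΣAx_c = (5060.00)(115.00) + (2940.00)(115.00) + (1440.00)(115.00) = 1085600.00 in³
ΣAy_c = (5060.00)(11.00) + (2940.00)(127.00) + (1440.00)(241.00) = 776080.00 in³
x_c = 1085600.00 / 9440.00 = 115.00 in
y_c = 776080.00 / 9440.00 = 82.21 in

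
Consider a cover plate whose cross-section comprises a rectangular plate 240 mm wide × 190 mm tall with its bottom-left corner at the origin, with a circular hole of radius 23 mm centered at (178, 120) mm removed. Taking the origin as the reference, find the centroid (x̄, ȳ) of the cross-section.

x̄ = 117.81 mm, ȳ = 94.05 mm

plate: A = 240 × 190 = 45600.00, centroid at (120.00, 95.00).
hole: A = −π·23² = -1661.90, centroid at (178.00, 120.00).
ΣA = 43938.10 mm²
ΣAx̄ = (45600.00)(120.00) + (-1661.90)(178.00) = 5176181.35 mm³
ΣAȳ = (45600.00)(95.00) + (-1661.90)(120.00) = 4132571.70 mm³
x̄ = 5176181.35 / 43938.10 = 117.81 mm
ȳ = 4132571.70 / 43938.10 = 94.05 mm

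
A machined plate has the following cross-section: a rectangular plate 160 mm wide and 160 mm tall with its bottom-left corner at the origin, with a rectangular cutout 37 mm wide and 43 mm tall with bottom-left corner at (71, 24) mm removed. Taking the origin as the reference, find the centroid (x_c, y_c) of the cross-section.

plate: A = 160 × 160 = 25600.00, centroid at (80.00, 80.00).
hole: A = −(37 × 43) = -1591.00, centroid at (89.50, 45.50).
ΣA = 24009.00 mm²
ΣAx_c = (25600.00)(80.00) + (-1591.00)(89.50) = 1905605.50 mm³
ΣAy_c = (25600.00)(80.00) + (-1591.00)(45.50) = 1975609.50 mm³
x_c = 1905605.50 / 24009.00 = 79.37 mm
y_c = 1975609.50 / 24009.00 = 82.29 mm

x_c = 79.37 mm, y_c = 82.29 mm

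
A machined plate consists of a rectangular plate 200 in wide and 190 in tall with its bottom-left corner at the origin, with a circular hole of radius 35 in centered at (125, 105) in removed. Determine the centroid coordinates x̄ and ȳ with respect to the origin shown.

x̄ = 97.18 in, ȳ = 93.87 in

plate: A = 200 × 190 = 38000.00, centroid at (100.00, 95.00).
hole: A = −π·35² = -3848.45, centroid at (125.00, 105.00).
ΣA = 34151.55 in²
ΣAx̄ = (38000.00)(100.00) + (-3848.45)(125.00) = 3318943.62 in³
ΣAȳ = (38000.00)(95.00) + (-3848.45)(105.00) = 3205912.64 in³
x̄ = 3318943.62 / 34151.55 = 97.18 in
ȳ = 3205912.64 / 34151.55 = 93.87 in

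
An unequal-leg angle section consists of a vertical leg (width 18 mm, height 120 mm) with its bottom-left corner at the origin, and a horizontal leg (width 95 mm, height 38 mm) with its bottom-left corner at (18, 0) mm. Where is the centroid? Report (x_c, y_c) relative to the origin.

vertical leg: A = 18 × 120 = 2160.00, centroid at (9.00, 60.00).
horizontal leg: A = 95 × 38 = 3610.00, centroid at (65.50, 19.00).
ΣA = 5770.00 mm²
ΣAx_c = (2160.00)(9.00) + (3610.00)(65.50) = 255895.00 mm³
ΣAy_c = (2160.00)(60.00) + (3610.00)(19.00) = 198190.00 mm³
x_c = 255895.00 / 5770.00 = 44.35 mm
y_c = 198190.00 / 5770.00 = 34.35 mm

x_c = 44.35 mm, y_c = 34.35 mm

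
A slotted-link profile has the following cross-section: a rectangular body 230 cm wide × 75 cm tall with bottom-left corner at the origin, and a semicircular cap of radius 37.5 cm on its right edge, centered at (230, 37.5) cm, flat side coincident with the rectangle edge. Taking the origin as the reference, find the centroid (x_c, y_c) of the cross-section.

rectangular body: A = 230 × 75 = 17250.00, centroid at (115.00, 37.50).
semicircular end: A = ½π·37.5² = 2208.93, centroid at (245.92, 37.50).
ΣA = 19458.93 cm², ΣAx_c = 2526960.69 cm³, ΣAy_c = 729709.96 cm³.
x_c = 2526960.69/19458.93 = 129.86 cm; y_c = 729709.96/19458.93 = 37.50 cm.

x_c = 129.86 cm, y_c = 37.50 cm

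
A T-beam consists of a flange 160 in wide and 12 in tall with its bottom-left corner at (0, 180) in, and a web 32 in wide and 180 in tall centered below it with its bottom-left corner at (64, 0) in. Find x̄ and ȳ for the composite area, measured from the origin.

web: A = 32 × 180 = 5760.00, centroid at (80.00, 90.00).
flange: A = 160 × 12 = 1920.00, centroid at (80.00, 186.00).
ΣA = 7680.00 in², ΣAx̄ = 614400.00 in³, ΣAȳ = 875520.00 in³.
x̄ = 614400.00/7680.00 = 80.00 in; ȳ = 875520.00/7680.00 = 114.00 in.

x̄ = 80.00 in, ȳ = 114.00 in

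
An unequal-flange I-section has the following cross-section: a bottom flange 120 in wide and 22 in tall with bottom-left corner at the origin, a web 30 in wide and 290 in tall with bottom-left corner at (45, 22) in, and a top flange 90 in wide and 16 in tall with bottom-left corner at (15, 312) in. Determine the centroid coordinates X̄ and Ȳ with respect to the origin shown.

Part | A | x̄ᵢ | ȳᵢ | A·x̄ᵢ | A·ȳᵢ
bottom flange | 2640.00 | 60.00 | 11.00 | 158400.00 | 29040.00
web | 8700.00 | 60.00 | 167.00 | 522000.00 | 1452900.00
top flange | 1440.00 | 60.00 | 320.00 | 86400.00 | 460800.00
Σ | 12780.00 |  |  | 766800.00 | 1942740.00
X̄ = 766800.00 / 12780.00 = 60.00 in
Ȳ = 1942740.00 / 12780.00 = 152.01 in

X̄ = 60.00 in, Ȳ = 152.01 in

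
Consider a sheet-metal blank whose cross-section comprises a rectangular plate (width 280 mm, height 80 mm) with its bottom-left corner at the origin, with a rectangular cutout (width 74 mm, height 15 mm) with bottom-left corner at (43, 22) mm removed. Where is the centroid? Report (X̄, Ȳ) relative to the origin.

plate: A = 280 × 80 = 22400.00, centroid at (140.00, 40.00).
hole: A = −(74 × 15) = -1110.00, centroid at (80.00, 29.50).
ΣA = 21290.00 mm²
ΣAX̄ = (22400.00)(140.00) + (-1110.00)(80.00) = 3047200.00 mm³
ΣAȲ = (22400.00)(40.00) + (-1110.00)(29.50) = 863255.00 mm³
X̄ = 3047200.00 / 21290.00 = 143.13 mm
Ȳ = 863255.00 / 21290.00 = 40.55 mm

X̄ = 143.13 mm, Ȳ = 40.55 mm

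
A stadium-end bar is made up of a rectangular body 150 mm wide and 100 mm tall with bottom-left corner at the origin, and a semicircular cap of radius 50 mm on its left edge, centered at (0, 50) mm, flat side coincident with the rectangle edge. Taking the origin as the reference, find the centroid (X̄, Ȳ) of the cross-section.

Part | A | x̄ᵢ | ȳᵢ | A·x̄ᵢ | A·ȳᵢ
rectangular body | 15000.00 | 75.00 | 50.00 | 1125000.00 | 750000.00
semicircular end | 3926.99 | -21.22 | 50.00 | -83333.33 | 196349.54
Σ | 18926.99 |  |  | 1041666.67 | 946349.54
X̄ = 1041666.67 / 18926.99 = 55.04 mm
Ȳ = 946349.54 / 18926.99 = 50.00 mm

X̄ = 55.04 mm, Ȳ = 50.00 mm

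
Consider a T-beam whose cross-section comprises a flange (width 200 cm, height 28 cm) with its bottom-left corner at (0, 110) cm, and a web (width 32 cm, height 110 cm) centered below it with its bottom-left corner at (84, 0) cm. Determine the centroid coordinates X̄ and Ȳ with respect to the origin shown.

X̄ = 100.00 cm, Ȳ = 97.37 cm

web: A = 32 × 110 = 3520.00, centroid at (100.00, 55.00).
flange: A = 200 × 28 = 5600.00, centroid at (100.00, 124.00).
ΣA = 9120.00 cm²
ΣAX̄ = (3520.00)(100.00) + (5600.00)(100.00) = 912000.00 cm³
ΣAȲ = (3520.00)(55.00) + (5600.00)(124.00) = 888000.00 cm³
X̄ = 912000.00 / 9120.00 = 100.00 cm
Ȳ = 888000.00 / 9120.00 = 97.37 cm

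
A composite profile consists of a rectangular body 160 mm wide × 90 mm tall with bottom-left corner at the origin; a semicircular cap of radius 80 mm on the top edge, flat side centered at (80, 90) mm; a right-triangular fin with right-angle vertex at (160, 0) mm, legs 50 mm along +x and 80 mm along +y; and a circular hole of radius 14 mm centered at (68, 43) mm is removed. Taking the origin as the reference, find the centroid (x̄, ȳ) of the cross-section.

Part | A | x̄ᵢ | ȳᵢ | A·x̄ᵢ | A·ȳᵢ
rectangular body | 14400.00 | 80.00 | 45.00 | 1152000.00 | 648000.00
semicircular top | 10053.10 | 80.00 | 123.95 | 804247.72 | 1246112.02
triangular fin | 2000.00 | 176.67 | 26.67 | 353333.33 | 53333.33
hole | -615.75 | 68.00 | 43.00 | -41871.15 | -26477.34
Σ | 25837.34 |  |  | 2267709.91 | 1920968.01
x̄ = 2267709.91 / 25837.34 = 87.77 mm
ȳ = 1920968.01 / 25837.34 = 74.35 mm

x̄ = 87.77 mm, ȳ = 74.35 mm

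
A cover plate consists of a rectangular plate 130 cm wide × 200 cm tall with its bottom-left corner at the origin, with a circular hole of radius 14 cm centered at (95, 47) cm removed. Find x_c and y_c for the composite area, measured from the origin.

x_c = 64.27 cm, y_c = 101.29 cm

Part | A | x̄ᵢ | ȳᵢ | A·x̄ᵢ | A·ȳᵢ
plate | 26000.00 | 65.00 | 100.00 | 1690000.00 | 2600000.00
hole | -615.75 | 95.00 | 47.00 | -58496.46 | -28940.35
Σ | 25384.25 |  |  | 1631503.54 | 2571059.65
x_c = 1631503.54 / 25384.25 = 64.27 cm
y_c = 2571059.65 / 25384.25 = 101.29 cm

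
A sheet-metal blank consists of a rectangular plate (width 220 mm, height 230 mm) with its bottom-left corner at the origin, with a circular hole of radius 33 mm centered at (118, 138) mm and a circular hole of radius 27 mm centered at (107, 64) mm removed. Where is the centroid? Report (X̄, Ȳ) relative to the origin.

plate: A = 220 × 230 = 50600.00, centroid at (110.00, 115.00).
hole 1: A = −π·33² = -3421.19, centroid at (118.00, 138.00).
hole 2: A = −π·27² = -2290.22, centroid at (107.00, 64.00).
ΣA = 44888.58 mm², ΣAX̄ = 4917245.41 mm³, ΣAȲ = 5200301.03 mm³.
X̄ = 4917245.41/44888.58 = 109.54 mm; Ȳ = 5200301.03/44888.58 = 115.85 mm.

X̄ = 109.54 mm, Ȳ = 115.85 mm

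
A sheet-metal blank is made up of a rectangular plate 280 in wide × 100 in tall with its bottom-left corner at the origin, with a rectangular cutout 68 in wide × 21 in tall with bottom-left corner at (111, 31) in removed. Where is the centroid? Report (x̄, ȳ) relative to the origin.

Part | A | x̄ᵢ | ȳᵢ | A·x̄ᵢ | A·ȳᵢ
plate | 28000.00 | 140.00 | 50.00 | 3920000.00 | 1400000.00
hole | -1428.00 | 145.00 | 41.50 | -207060.00 | -59262.00
Σ | 26572.00 |  |  | 3712940.00 | 1340738.00
x̄ = 3712940.00 / 26572.00 = 139.73 in
ȳ = 1340738.00 / 26572.00 = 50.46 in

x̄ = 139.73 in, ȳ = 50.46 in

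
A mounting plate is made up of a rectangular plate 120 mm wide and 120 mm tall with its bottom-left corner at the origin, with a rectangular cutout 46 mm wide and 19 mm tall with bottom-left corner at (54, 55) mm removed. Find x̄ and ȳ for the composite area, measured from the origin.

plate: A = 120 × 120 = 14400.00, centroid at (60.00, 60.00).
hole: A = −(46 × 19) = -874.00, centroid at (77.00, 64.50).
ΣA = 13526.00 mm², ΣAx̄ = 796702.00 mm³, ΣAȳ = 807627.00 mm³.
x̄ = 796702.00/13526.00 = 58.90 mm; ȳ = 807627.00/13526.00 = 59.71 mm.

x̄ = 58.90 mm, ȳ = 59.71 mm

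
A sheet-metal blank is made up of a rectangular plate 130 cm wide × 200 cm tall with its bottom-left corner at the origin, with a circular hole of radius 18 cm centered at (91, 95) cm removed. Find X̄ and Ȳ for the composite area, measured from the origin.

X̄ = 63.94 cm, Ȳ = 100.20 cm

plate: A = 130 × 200 = 26000.00, centroid at (65.00, 100.00).
hole: A = −π·18² = -1017.88, centroid at (91.00, 95.00).
ΣA = 24982.12 cm²
ΣAX̄ = (26000.00)(65.00) + (-1017.88)(91.00) = 1597373.28 cm³
ΣAȲ = (26000.00)(100.00) + (-1017.88)(95.00) = 2503301.78 cm³
X̄ = 1597373.28 / 24982.12 = 63.94 cm
Ȳ = 2503301.78 / 24982.12 = 100.20 cm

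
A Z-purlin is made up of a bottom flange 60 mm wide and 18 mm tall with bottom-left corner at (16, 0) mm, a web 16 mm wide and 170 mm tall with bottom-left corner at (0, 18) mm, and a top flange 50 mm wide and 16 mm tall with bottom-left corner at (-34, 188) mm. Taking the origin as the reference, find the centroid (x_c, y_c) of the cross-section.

x_c = 13.97 mm, y_c = 97.10 mm

Part | A | x̄ᵢ | ȳᵢ | A·x̄ᵢ | A·ȳᵢ
bottom flange | 1080.00 | 46.00 | 9.00 | 49680.00 | 9720.00
web | 2720.00 | 8.00 | 103.00 | 21760.00 | 280160.00
top flange | 800.00 | -9.00 | 196.00 | -7200.00 | 156800.00
Σ | 4600.00 |  |  | 64240.00 | 446680.00
x_c = 64240.00 / 4600.00 = 13.97 mm
y_c = 446680.00 / 4600.00 = 97.10 mm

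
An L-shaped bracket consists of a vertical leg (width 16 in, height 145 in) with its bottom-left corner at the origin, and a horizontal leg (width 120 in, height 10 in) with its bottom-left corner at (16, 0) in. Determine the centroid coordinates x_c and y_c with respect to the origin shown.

x_c = 31.18 in, y_c = 49.49 in

vertical leg: A = 16 × 145 = 2320.00, centroid at (8.00, 72.50).
horizontal leg: A = 120 × 10 = 1200.00, centroid at (76.00, 5.00).
ΣA = 3520.00 in², ΣAx_c = 109760.00 in³, ΣAy_c = 174200.00 in³.
x_c = 109760.00/3520.00 = 31.18 in; y_c = 174200.00/3520.00 = 49.49 in.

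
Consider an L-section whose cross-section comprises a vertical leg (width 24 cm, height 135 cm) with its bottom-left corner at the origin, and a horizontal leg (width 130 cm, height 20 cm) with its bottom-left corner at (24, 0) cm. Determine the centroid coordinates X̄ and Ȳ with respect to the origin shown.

X̄ = 46.28 cm, Ȳ = 41.90 cm

vertical leg: A = 24 × 135 = 3240.00, centroid at (12.00, 67.50).
horizontal leg: A = 130 × 20 = 2600.00, centroid at (89.00, 10.00).
ΣA = 5840.00 cm², ΣAX̄ = 270280.00 cm³, ΣAȲ = 244700.00 cm³.
X̄ = 270280.00/5840.00 = 46.28 cm; Ȳ = 244700.00/5840.00 = 41.90 cm.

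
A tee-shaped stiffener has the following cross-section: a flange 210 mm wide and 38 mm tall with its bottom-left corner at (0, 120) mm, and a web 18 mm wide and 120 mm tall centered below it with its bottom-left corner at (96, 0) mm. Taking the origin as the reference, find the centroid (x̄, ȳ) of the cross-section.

x̄ = 105.00 mm, ȳ = 122.17 mm

web: A = 18 × 120 = 2160.00, centroid at (105.00, 60.00).
flange: A = 210 × 38 = 7980.00, centroid at (105.00, 139.00).
ΣA = 10140.00 mm², ΣAx̄ = 1064700.00 mm³, ΣAȳ = 1238820.00 mm³.
x̄ = 1064700.00/10140.00 = 105.00 mm; ȳ = 1238820.00/10140.00 = 122.17 mm.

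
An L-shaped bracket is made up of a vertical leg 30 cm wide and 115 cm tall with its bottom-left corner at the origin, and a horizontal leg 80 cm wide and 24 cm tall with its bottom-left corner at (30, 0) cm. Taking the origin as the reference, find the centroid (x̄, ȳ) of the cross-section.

vertical leg: A = 30 × 115 = 3450.00, centroid at (15.00, 57.50).
horizontal leg: A = 80 × 24 = 1920.00, centroid at (70.00, 12.00).
ΣA = 5370.00 cm², ΣAx̄ = 186150.00 cm³, ΣAȳ = 221415.00 cm³.
x̄ = 186150.00/5370.00 = 34.66 cm; ȳ = 221415.00/5370.00 = 41.23 cm.

x̄ = 34.66 cm, ȳ = 41.23 cm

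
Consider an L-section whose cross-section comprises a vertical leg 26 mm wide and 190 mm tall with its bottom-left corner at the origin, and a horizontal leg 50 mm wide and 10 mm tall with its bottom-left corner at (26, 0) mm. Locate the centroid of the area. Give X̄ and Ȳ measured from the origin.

X̄ = 16.49 mm, Ȳ = 86.73 mm

Part | A | x̄ᵢ | ȳᵢ | A·x̄ᵢ | A·ȳᵢ
vertical leg | 4940.00 | 13.00 | 95.00 | 64220.00 | 469300.00
horizontal leg | 500.00 | 51.00 | 5.00 | 25500.00 | 2500.00
Σ | 5440.00 |  |  | 89720.00 | 471800.00
X̄ = 89720.00 / 5440.00 = 16.49 mm
Ȳ = 471800.00 / 5440.00 = 86.73 mm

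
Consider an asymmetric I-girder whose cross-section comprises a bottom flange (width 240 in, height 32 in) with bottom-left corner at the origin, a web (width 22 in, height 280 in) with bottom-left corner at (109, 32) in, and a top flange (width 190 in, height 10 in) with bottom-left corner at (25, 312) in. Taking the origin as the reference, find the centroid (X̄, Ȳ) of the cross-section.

bottom flange: A = 240 × 32 = 7680.00, centroid at (120.00, 16.00).
web: A = 22 × 280 = 6160.00, centroid at (120.00, 172.00).
top flange: A = 190 × 10 = 1900.00, centroid at (120.00, 317.00).
ΣA = 15740.00 in², ΣAX̄ = 1888800.00 in³, ΣAȲ = 1784700.00 in³.
X̄ = 1888800.00/15740.00 = 120.00 in; Ȳ = 1784700.00/15740.00 = 113.39 in.

X̄ = 120.00 in, Ȳ = 113.39 in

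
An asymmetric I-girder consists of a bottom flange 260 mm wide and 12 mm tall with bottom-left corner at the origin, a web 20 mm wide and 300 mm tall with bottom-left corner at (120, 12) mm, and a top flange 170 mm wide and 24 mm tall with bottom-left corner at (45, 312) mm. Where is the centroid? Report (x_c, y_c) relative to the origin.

Part | A | x̄ᵢ | ȳᵢ | A·x̄ᵢ | A·ȳᵢ
bottom flange | 3120.00 | 130.00 | 6.00 | 405600.00 | 18720.00
web | 6000.00 | 130.00 | 162.00 | 780000.00 | 972000.00
top flange | 4080.00 | 130.00 | 324.00 | 530400.00 | 1321920.00
Σ | 13200.00 |  |  | 1716000.00 | 2312640.00
x_c = 1716000.00 / 13200.00 = 130.00 mm
y_c = 2312640.00 / 13200.00 = 175.20 mm

x_c = 130.00 mm, y_c = 175.20 mm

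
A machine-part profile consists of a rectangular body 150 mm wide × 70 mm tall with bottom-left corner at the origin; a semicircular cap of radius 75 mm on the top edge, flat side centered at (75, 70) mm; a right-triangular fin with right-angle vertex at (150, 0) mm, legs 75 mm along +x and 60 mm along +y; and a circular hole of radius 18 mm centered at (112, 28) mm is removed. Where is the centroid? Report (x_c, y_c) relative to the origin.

rectangular body: A = 150 × 70 = 10500.00, centroid at (75.00, 35.00).
semicircular top: A = ½π·75² = 8835.73, centroid at (75.00, 101.83).
triangular fin: A = ½·75·60 = 2250.00, centroid at (175.00, 20.00).
hole: A = −π·18² = -1017.88, centroid at (112.00, 28.00).
ΣA = 20567.85 mm², ΣAx_c = 1729927.59 mm³, ΣAy_c = 1283750.53 mm³.
x_c = 1729927.59/20567.85 = 84.11 mm; y_c = 1283750.53/20567.85 = 62.42 mm.

x_c = 84.11 mm, y_c = 62.42 mm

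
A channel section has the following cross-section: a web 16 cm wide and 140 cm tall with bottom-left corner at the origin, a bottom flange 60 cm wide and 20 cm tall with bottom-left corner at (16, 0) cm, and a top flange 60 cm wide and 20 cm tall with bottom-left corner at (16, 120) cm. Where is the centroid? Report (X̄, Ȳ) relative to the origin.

web: A = 16 × 140 = 2240.00, centroid at (8.00, 70.00).
bottom flange: A = 60 × 20 = 1200.00, centroid at (46.00, 10.00).
top flange: A = 60 × 20 = 1200.00, centroid at (46.00, 130.00).
ΣA = 4640.00 cm²
ΣAX̄ = (2240.00)(8.00) + (1200.00)(46.00) + (1200.00)(46.00) = 128320.00 cm³
ΣAȲ = (2240.00)(70.00) + (1200.00)(10.00) + (1200.00)(130.00) = 324800.00 cm³
X̄ = 128320.00 / 4640.00 = 27.66 cm
Ȳ = 324800.00 / 4640.00 = 70.00 cm

X̄ = 27.66 cm, Ȳ = 70.00 cm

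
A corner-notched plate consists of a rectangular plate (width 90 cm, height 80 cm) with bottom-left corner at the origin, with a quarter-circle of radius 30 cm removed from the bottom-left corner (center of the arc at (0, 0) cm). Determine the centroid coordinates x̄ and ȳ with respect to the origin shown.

Part | A | x̄ᵢ | ȳᵢ | A·x̄ᵢ | A·ȳᵢ
plate | 7200.00 | 45.00 | 40.00 | 324000.00 | 288000.00
removed quarter-circle | -706.86 | 12.73 | 12.73 | -9000.00 | -9000.00
Σ | 6493.14 |  |  | 315000.00 | 279000.00
x̄ = 315000.00 / 6493.14 = 48.51 cm
ȳ = 279000.00 / 6493.14 = 42.97 cm

x̄ = 48.51 cm, ȳ = 42.97 cm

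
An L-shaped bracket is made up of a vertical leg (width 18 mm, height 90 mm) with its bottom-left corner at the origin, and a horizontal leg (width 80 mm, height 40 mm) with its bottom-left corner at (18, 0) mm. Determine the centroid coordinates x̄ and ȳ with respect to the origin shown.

vertical leg: A = 18 × 90 = 1620.00, centroid at (9.00, 45.00).
horizontal leg: A = 80 × 40 = 3200.00, centroid at (58.00, 20.00).
ΣA = 4820.00 mm²
ΣAx̄ = (1620.00)(9.00) + (3200.00)(58.00) = 200180.00 mm³
ΣAȳ = (1620.00)(45.00) + (3200.00)(20.00) = 136900.00 mm³
x̄ = 200180.00 / 4820.00 = 41.53 mm
ȳ = 136900.00 / 4820.00 = 28.40 mm

x̄ = 41.53 mm, ȳ = 28.40 mm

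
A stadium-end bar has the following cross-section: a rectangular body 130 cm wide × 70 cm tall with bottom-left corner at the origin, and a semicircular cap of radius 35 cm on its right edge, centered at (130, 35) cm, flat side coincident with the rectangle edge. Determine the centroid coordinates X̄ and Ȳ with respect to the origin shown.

X̄ = 78.94 cm, Ȳ = 35.00 cm

rectangular body: A = 130 × 70 = 9100.00, centroid at (65.00, 35.00).
semicircular end: A = ½π·35² = 1924.23, centroid at (144.85, 35.00).
ΣA = 11024.23 cm², ΣAX̄ = 870232.65 cm³, ΣAȲ = 385847.89 cm³.
X̄ = 870232.65/11024.23 = 78.94 cm; Ȳ = 385847.89/11024.23 = 35.00 cm.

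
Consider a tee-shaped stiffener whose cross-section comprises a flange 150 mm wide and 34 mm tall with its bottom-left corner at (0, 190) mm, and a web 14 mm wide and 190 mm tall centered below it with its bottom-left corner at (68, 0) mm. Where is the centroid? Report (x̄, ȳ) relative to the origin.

Part | A | x̄ᵢ | ȳᵢ | A·x̄ᵢ | A·ȳᵢ
web | 2660.00 | 75.00 | 95.00 | 199500.00 | 252700.00
flange | 5100.00 | 75.00 | 207.00 | 382500.00 | 1055700.00
Σ | 7760.00 |  |  | 582000.00 | 1308400.00
x̄ = 582000.00 / 7760.00 = 75.00 mm
ȳ = 1308400.00 / 7760.00 = 168.61 mm

x̄ = 75.00 mm, ȳ = 168.61 mm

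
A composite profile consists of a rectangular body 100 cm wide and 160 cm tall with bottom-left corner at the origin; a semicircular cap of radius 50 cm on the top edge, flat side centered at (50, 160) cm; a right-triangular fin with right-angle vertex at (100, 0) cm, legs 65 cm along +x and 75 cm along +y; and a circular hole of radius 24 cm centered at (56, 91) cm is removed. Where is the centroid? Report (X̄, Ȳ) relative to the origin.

X̄ = 57.97 cm, Ȳ = 91.85 cm

Part | A | x̄ᵢ | ȳᵢ | A·x̄ᵢ | A·ȳᵢ
rectangular body | 16000.00 | 50.00 | 80.00 | 800000.00 | 1280000.00
semicircular top | 3926.99 | 50.00 | 181.22 | 196349.54 | 711651.86
triangular fin | 2437.50 | 121.67 | 25.00 | 296562.50 | 60937.50
hole | -1809.56 | 56.00 | 91.00 | -101335.21 | -164669.72
Σ | 20554.93 |  |  | 1191576.83 | 1887919.64
X̄ = 1191576.83 / 20554.93 = 57.97 cm
Ȳ = 1887919.64 / 20554.93 = 91.85 cm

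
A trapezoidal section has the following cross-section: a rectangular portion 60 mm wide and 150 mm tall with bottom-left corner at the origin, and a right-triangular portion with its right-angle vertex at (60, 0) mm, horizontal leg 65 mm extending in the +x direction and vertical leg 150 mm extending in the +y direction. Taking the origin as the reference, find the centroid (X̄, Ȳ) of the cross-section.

X̄ = 48.15 mm, Ȳ = 66.22 mm

rectangular portion: A = 60 × 150 = 9000.00, centroid at (30.00, 75.00).
triangular portion: A = ½·65·150 = 4875.00, centroid at (81.67, 50.00).
ΣA = 13875.00 mm², ΣAX̄ = 668125.00 mm³, ΣAȲ = 918750.00 mm³.
X̄ = 668125.00/13875.00 = 48.15 mm; Ȳ = 918750.00/13875.00 = 66.22 mm.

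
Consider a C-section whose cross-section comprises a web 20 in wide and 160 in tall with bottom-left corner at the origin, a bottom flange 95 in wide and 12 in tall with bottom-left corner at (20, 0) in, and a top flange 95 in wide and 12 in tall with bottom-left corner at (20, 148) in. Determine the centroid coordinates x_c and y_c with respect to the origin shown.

x_c = 33.92 in, y_c = 80.00 in

web: A = 20 × 160 = 3200.00, centroid at (10.00, 80.00).
bottom flange: A = 95 × 12 = 1140.00, centroid at (67.50, 6.00).
top flange: A = 95 × 12 = 1140.00, centroid at (67.50, 154.00).
ΣA = 5480.00 in²
ΣAx_c = (3200.00)(10.00) + (1140.00)(67.50) + (1140.00)(67.50) = 185900.00 in³
ΣAy_c = (3200.00)(80.00) + (1140.00)(6.00) + (1140.00)(154.00) = 438400.00 in³
x_c = 185900.00 / 5480.00 = 33.92 in
y_c = 438400.00 / 5480.00 = 80.00 in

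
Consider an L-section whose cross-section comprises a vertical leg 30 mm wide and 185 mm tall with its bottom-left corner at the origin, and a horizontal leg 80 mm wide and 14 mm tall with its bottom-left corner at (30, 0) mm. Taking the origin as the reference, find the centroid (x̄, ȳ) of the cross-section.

x̄ = 24.24 mm, ȳ = 78.14 mm

Part | A | x̄ᵢ | ȳᵢ | A·x̄ᵢ | A·ȳᵢ
vertical leg | 5550.00 | 15.00 | 92.50 | 83250.00 | 513375.00
horizontal leg | 1120.00 | 70.00 | 7.00 | 78400.00 | 7840.00
Σ | 6670.00 |  |  | 161650.00 | 521215.00
x̄ = 161650.00 / 6670.00 = 24.24 mm
ȳ = 521215.00 / 6670.00 = 78.14 mm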